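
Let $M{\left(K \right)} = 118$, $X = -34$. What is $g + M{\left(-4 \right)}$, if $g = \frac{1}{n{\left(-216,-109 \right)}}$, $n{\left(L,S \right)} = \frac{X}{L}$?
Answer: $\frac{2114}{17} \approx 124.35$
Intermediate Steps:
$n{\left(L,S \right)} = - \frac{34}{L}$
$g = \frac{108}{17}$ ($g = \frac{1}{\left(-34\right) \frac{1}{-216}} = \frac{1}{\left(-34\right) \left(- \frac{1}{216}\right)} = \frac{1}{\frac{17}{108}} = \frac{108}{17} \approx 6.3529$)
$g + M{\left(-4 \right)} = \frac{108}{17} + 118 = \frac{2114}{17}$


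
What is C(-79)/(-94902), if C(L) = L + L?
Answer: 79/47451 ≈ 0.0016649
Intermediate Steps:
C(L) = 2*L
C(-79)/(-94902) = (2*(-79))/(-94902) = -158*(-1/94902) = 79/47451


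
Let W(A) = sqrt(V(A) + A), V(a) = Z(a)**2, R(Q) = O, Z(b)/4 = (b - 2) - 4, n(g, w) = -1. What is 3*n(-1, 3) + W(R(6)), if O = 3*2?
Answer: -3 + sqrt(6) ≈ -0.55051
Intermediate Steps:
O = 6
Z(b) = -24 + 4*b (Z(b) = 4*((b - 2) - 4) = 4*((-2 + b) - 4) = 4*(-6 + b) = -24 + 4*b)
R(Q) = 6
V(a) = (-24 + 4*a)**2
W(A) = sqrt(A + 16*(-6 + A)**2) (W(A) = sqrt(16*(-6 + A)**2 + A) = sqrt(A + 16*(-6 + A)**2))
3*n(-1, 3) + W(R(6)) = 3*(-1) + sqrt(6 + 16*(-6 + 6)**2) = -3 + sqrt(6 + 16*0**2) = -3 + sqrt(6 + 16*0) = -3 + sqrt(6 + 0) = -3 + sqrt(6)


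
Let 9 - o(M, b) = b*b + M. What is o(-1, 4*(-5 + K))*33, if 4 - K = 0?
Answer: -198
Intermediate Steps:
K = 4 (K = 4 - 1*0 = 4 + 0 = 4)
o(M, b) = 9 - M - b² (o(M, b) = 9 - (b*b + M) = 9 - (b² + M) = 9 - (M + b²) = 9 + (-M - b²) = 9 - M - b²)
o(-1, 4*(-5 + K))*33 = (9 - 1*(-1) - (4*(-5 + 4))²)*33 = (9 + 1 - (4*(-1))²)*33 = (9 + 1 - 1*(-4)²)*33 = (9 + 1 - 1*16)*33 = (9 + 1 - 16)*33 = -6*33 = -198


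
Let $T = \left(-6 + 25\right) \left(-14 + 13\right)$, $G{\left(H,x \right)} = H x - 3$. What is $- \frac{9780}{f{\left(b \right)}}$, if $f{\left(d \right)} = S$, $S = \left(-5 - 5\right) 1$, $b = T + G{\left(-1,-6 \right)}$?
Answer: $978$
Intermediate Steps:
$G{\left(H,x \right)} = -3 + H x$
$T = -19$ ($T = 19 \left(-1\right) = -19$)
$b = -16$ ($b = -19 - -3 = -19 + \left(-3 + 6\right) = -19 + 3 = -16$)
$S = -10$ ($S = \left(-10\right) 1 = -10$)
$f{\left(d \right)} = -10$
$- \frac{9780}{f{\left(b \right)}} = - \frac{9780}{-10} = \left(-9780\right) \left(- \frac{1}{10}\right) = 978$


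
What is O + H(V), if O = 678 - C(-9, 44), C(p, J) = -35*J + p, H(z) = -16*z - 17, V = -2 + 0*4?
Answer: 2242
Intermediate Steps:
V = -2 (V = -2 + 0 = -2)
H(z) = -17 - 16*z
C(p, J) = p - 35*J
O = 2227 (O = 678 - (-9 - 35*44) = 678 - (-9 - 1540) = 678 - 1*(-1549) = 678 + 1549 = 2227)
O + H(V) = 2227 + (-17 - 16*(-2)) = 2227 + (-17 + 32) = 2227 + 15 = 2242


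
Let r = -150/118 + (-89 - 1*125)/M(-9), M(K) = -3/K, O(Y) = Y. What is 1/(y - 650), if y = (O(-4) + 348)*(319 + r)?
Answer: -59/6619758 ≈ -8.9127e-6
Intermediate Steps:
r = -37953/59 (r = -150/118 + (-89 - 1*125)/((-3/(-9))) = -150*1/118 + (-89 - 125)/((-3*(-⅑))) = -75/59 - 214/⅓ = -75/59 - 214*3 = -75/59 - 642 = -37953/59 ≈ -643.27)
y = -6581408/59 (y = (-4 + 348)*(319 - 37953/59) = 344*(-19132/59) = -6581408/59 ≈ -1.1155e+5)
1/(y - 650) = 1/(-6581408/59 - 650) = 1/(-6619758/59) = -59/6619758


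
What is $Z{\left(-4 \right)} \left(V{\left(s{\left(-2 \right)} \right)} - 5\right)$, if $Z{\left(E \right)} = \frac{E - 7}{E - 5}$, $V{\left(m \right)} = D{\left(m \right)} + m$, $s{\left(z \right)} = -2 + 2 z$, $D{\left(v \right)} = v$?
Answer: $- \frac{187}{9} \approx -20.778$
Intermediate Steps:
$V{\left(m \right)} = 2 m$ ($V{\left(m \right)} = m + m = 2 m$)
$Z{\left(E \right)} = \frac{-7 + E}{-5 + E}$
$Z{\left(-4 \right)} \left(V{\left(s{\left(-2 \right)} \right)} - 5\right) = \frac{-7 - 4}{-5 - 4} \left(2 \left(-2 + 2 \left(-2\right)\right) - 5\right) = \frac{1}{-9} \left(-11\right) \left(2 \left(-2 - 4\right) - 5\right) = \left(- \frac{1}{9}\right) \left(-11\right) \left(2 \left(-6\right) - 5\right) = \frac{11 \left(-12 - 5\right)}{9} = \frac{11}{9} \left(-17\right) = - \frac{187}{9}$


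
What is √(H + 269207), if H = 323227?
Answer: 9*√7314 ≈ 769.70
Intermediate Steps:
√(H + 269207) = √(323227 + 269207) = √592434 = 9*√7314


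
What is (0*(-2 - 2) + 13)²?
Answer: 169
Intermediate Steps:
(0*(-2 - 2) + 13)² = (0*(-4) + 13)² = (0 + 13)² = 13² = 169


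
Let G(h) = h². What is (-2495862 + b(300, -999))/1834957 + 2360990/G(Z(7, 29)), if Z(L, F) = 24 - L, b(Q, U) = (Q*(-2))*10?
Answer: 4331592089312/530302573 ≈ 8168.1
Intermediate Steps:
b(Q, U) = -20*Q (b(Q, U) = -2*Q*10 = -20*Q)
(-2495862 + b(300, -999))/1834957 + 2360990/G(Z(7, 29)) = (-2495862 - 20*300)/1834957 + 2360990/((24 - 1*7)²) = (-2495862 - 6000)*(1/1834957) + 2360990/((24 - 7)²) = -2501862*1/1834957 + 2360990/(17²) = -2501862/1834957 + 2360990/289 = 4331592089312/530302573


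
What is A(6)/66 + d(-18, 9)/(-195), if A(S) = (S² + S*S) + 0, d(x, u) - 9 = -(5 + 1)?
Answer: 769/715 ≈ 1.0755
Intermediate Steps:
d(x, u) = 3 (d(x, u) = 9 - (5 + 1) = 9 - 1*6 = 9 - 6 = 3)
A(S) = 2*S² (A(S) = (S² + S²) + 0 = 2*S² + 0 = 2*S²)
A(6)/66 + d(-18, 9)/(-195) = (2*6²)/66 + 3/(-195) = (2*36)*(1/66) + 3*(-1/195) = 72*(1/66) - 1/65 = 12/11 - 1/65 = 769/715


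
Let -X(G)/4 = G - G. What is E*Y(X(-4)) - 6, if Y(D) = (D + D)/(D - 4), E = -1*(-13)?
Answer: -6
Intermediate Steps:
X(G) = 0 (X(G) = -4*(G - G) = -4*0 = 0)
E = 13
Y(D) = 2*D/(-4 + D) (Y(D) = (2*D)/(-4 + D) = 2*D/(-4 + D))
E*Y(X(-4)) - 6 = 13*(2*0/(-4 + 0)) - 6 = 13*(2*0/(-4)) - 6 = 13*(2*0*(-¼)) - 6 = 13*0 - 6 = 0 - 6 = -6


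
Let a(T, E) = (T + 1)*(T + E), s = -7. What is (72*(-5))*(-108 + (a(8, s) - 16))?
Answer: 41400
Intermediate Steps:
a(T, E) = (1 + T)*(E + T)
(72*(-5))*(-108 + (a(8, s) - 16)) = (72*(-5))*(-108 + ((-7 + 8 + 8² - 7*8) - 16)) = -360*(-108 + ((-7 + 8 + 64 - 56) - 16)) = -360*(-108 + (9 - 16)) = -360*(-108 - 7) = -360*(-115) = 41400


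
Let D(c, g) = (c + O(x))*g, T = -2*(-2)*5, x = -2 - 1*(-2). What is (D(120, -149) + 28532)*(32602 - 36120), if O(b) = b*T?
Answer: -37473736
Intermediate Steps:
x = 0 (x = -2 + 2 = 0)
T = 20 (T = 4*5 = 20)
O(b) = 20*b (O(b) = b*20 = 20*b)
D(c, g) = c*g (D(c, g) = (c + 20*0)*g = (c + 0)*g = c*g)
(D(120, -149) + 28532)*(32602 - 36120) = (120*(-149) + 28532)*(32602 - 36120) = (-17880 + 28532)*(-3518) = 10652*(-3518) = -37473736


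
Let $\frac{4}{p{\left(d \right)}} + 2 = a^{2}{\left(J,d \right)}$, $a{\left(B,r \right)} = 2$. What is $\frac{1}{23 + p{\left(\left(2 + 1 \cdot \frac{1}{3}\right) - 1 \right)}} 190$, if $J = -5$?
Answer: $\frac{38}{5} \approx 7.6$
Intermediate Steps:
$p{\left(d \right)} = 2$ ($p{\left(d \right)} = \frac{4}{-2 + 2^{2}} = \frac{4}{-2 + 4} = \frac{4}{2} = 4 \cdot \frac{1}{2} = 2$)
$\frac{1}{23 + p{\left(\left(2 + 1 \cdot \frac{1}{3}\right) - 1 \right)}} 190 = \frac{1}{23 + 2} \cdot 190 = \frac{1}{25} \cdot 190 = \frac{38}{5}$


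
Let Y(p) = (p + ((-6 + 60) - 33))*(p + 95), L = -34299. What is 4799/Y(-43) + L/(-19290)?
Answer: -8889109/3677960 ≈ -2.4169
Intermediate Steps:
Y(p) = (21 + p)*(95 + p) (Y(p) = (p + (54 - 33))*(95 + p) = (p + 21)*(95 + p) = (21 + p)*(95 + p))
4799/Y(-43) + L/(-19290) = 4799/(1995 + (-43)² + 116*(-43)) - 34299/(-19290) = 4799/(1995 + 1849 - 4988) - 34299*(-1/19290) = 4799/(-1144) + 11433/6430 = 4799*(-1/1144) + 11433/6430 = -4799/1144 + 11433/6430 = -8889109/3677960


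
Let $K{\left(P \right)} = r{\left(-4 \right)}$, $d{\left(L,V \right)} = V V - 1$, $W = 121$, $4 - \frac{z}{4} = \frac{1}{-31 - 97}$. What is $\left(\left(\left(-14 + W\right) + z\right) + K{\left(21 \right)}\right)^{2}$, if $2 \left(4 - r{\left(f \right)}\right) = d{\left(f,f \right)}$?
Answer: $\frac{14630625}{1024} \approx 14288.0$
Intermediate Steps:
$z = \frac{513}{32}$ ($z = 16 - \frac{4}{-31 - 97} = 16 - \frac{4}{-128} = 16 - - \frac{1}{32} = 16 + \frac{1}{32} = \frac{513}{32} \approx 16.031$)
$d{\left(L,V \right)} = -1 + V^{2}$ ($d{\left(L,V \right)} = V^{2} - 1 = -1 + V^{2}$)
$r{\left(f \right)} = \frac{9}{2} - \frac{f^{2}}{2}$ ($r{\left(f \right)} = 4 - \frac{-1 + f^{2}}{2} = 4 - \left(- \frac{1}{2} + \frac{f^{2}}{2}\right) = \frac{9}{2} - \frac{f^{2}}{2}$)
$K{\left(P \right)} = - \frac{7}{2}$ ($K{\left(P \right)} = \frac{9}{2} - \frac{\left(-4\right)^{2}}{2} = \frac{9}{2} - 8 = - \frac{7}{2}$)
$\left(\left(\left(-14 + W\right) + z\right) + K{\left(21 \right)}\right)^{2} = \left(\left(\left(-14 + 121\right) + \frac{513}{32}\right) - \frac{7}{2}\right)^{2} = \left(\left(107 + \frac{513}{32}\right) - \frac{7}{2}\right)^{2} = \left(\frac{3937}{32} - \frac{7}{2}\right)^{2} = \left(\frac{3825}{32}\right)^{2} = \frac{14630625}{1024}$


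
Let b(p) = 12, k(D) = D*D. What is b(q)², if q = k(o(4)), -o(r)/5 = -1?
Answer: 144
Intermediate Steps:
o(r) = 5 (o(r) = -5*(-1) = 5)
k(D) = D²
q = 25 (q = 5² = 25)
b(q)² = 12² = 144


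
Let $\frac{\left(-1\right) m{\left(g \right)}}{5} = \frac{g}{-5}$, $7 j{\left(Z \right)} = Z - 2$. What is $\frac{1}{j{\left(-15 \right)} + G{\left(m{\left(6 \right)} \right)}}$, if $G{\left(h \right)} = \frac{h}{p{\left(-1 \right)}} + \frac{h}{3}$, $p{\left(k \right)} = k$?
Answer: $- \frac{7}{45} \approx -0.15556$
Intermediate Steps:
$j{\left(Z \right)} = - \frac{2}{7} + \frac{Z}{7}$ ($j{\left(Z \right)} = \frac{Z - 2}{7} = \frac{-2 + Z}{7} = - \frac{2}{7} + \frac{Z}{7}$)
$m{\left(g \right)} = g$ ($m{\left(g \right)} = - 5 \frac{g}{-5} = - 5 g \left(- \frac{1}{5}\right) = - 5 \left(- \frac{g}{5}\right) = g$)
$G{\left(h \right)} = - \frac{2 h}{3}$ ($G{\left(h \right)} = \frac{h}{-1} + \frac{h}{3} = h \left(-1\right) + h \frac{1}{3} = - h + \frac{h}{3} = - \frac{2 h}{3}$)
$\frac{1}{j{\left(-15 \right)} + G{\left(m{\left(6 \right)} \right)}} = \frac{1}{\left(- \frac{2}{7} + \frac{1}{7} \left(-15\right)\right) - 4} = \frac{1}{\left(- \frac{2}{7} - \frac{15}{7}\right) - 4} = \frac{1}{- \frac{17}{7} - 4} = \frac{1}{- \frac{45}{7}} = - \frac{7}{45}$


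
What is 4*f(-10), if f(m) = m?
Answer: -40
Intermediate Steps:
4*f(-10) = 4*(-10) = -40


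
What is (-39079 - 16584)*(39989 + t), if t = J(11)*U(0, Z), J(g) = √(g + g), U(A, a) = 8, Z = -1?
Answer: -2225907707 - 445304*√22 ≈ -2.2280e+9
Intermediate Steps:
J(g) = √2*√g (J(g) = √(2*g) = √2*√g)
t = 8*√22 (t = (√2*√11)*8 = √22*8 = 8*√22 ≈ 37.523)
(-39079 - 16584)*(39989 + t) = (-39079 - 16584)*(39989 + 8*√22) = -55663*(39989 + 8*√22) = -2225907707 - 445304*√22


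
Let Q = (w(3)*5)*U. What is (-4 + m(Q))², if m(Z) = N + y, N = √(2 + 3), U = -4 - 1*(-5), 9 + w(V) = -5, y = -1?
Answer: (5 - √5)² ≈ 7.6393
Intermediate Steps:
w(V) = -14 (w(V) = -9 - 5 = -14)
U = 1 (U = -4 + 5 = 1)
Q = -70 (Q = -14*5*1 = -70*1 = -70)
N = √5 ≈ 2.2361
m(Z) = -1 + √5 (m(Z) = √5 - 1 = -1 + √5)
(-4 + m(Q))² = (-4 + (-1 + √5))² = (-5 + √5)²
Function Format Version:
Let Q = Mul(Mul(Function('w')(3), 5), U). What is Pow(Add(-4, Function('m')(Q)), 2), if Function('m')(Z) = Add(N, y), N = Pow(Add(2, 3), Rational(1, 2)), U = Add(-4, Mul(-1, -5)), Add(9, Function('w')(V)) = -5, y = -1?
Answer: Pow(Add(5, Mul(-1, Pow(5, Rational(1, 2)))), 2) ≈ 7.6393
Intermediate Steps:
Function('w')(V) = -14 (Function('w')(V) = Add(-9, -5) = -14)
U = 1 (U = Add(-4, 5) = 1)
Q = -70 (Q = Mul(Mul(-14, 5), 1) = Mul(-70, 1) = -70)
N = Pow(5, Rational(1, 2)) ≈ 2.2361
Function('m')(Z) = Add(-1, Pow(5, Rational(1, 2))) (Function('m')(Z) = Add(Pow(5, Rational(1, 2)), -1) = Add(-1, Pow(5, Rational(1, 2))))
Pow(Add(-4, Function('m')(Q)), 2) = Pow(Add(-4, Add(-1, Pow(5, Rational(1, 2)))), 2) = Pow(Add(-5, Pow(5, Rational(1, 2))), 2)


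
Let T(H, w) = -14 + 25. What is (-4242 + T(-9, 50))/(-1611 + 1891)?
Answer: -4231/280 ≈ -15.111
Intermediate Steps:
T(H, w) = 11
(-4242 + T(-9, 50))/(-1611 + 1891) = (-4242 + 11)/(-1611 + 1891) = -4231/280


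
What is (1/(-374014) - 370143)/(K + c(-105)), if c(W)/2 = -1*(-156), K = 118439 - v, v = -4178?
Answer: -138438664003/45977167006 ≈ -3.0110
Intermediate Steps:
K = 122617 (K = 118439 - 1*(-4178) = 118439 + 4178 = 122617)
c(W) = 312 (c(W) = 2*(-1*(-156)) = 2*156 = 312)
(1/(-374014) - 370143)/(K + c(-105)) = (1/(-374014) - 370143)/(122617 + 312) = (-1/374014 - 370143)/122929 = -138438664003/374014*1/122929 = -138438664003/45977167006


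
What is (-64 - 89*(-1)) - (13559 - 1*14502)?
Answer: 968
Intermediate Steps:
(-64 - 89*(-1)) - (13559 - 1*14502) = (-64 + 89) - (13559 - 14502) = 25 - 1*(-943) = 25 + 943 = 968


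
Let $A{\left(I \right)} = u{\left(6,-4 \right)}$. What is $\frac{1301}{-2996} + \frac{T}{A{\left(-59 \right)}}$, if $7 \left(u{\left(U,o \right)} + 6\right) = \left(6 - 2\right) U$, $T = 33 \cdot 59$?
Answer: $- \frac{6809317}{8988} \approx -757.6$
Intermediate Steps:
$T = 1947$
$u{\left(U,o \right)} = -6 + \frac{4 U}{7}$ ($u{\left(U,o \right)} = -6 + \frac{\left(6 - 2\right) U}{7} = -6 + \frac{4 U}{7}$)
$A{\left(I \right)} = - \frac{18}{7}$ ($A{\left(I \right)} = -6 + \frac{4}{7} \cdot 6 = -6 + \frac{24}{7} = - \frac{18}{7}$)
$\frac{1301}{-2996} + \frac{T}{A{\left(-59 \right)}} = \frac{1301}{-2996} + \frac{1947}{- \frac{18}{7}} = 1301 \left(- \frac{1}{2996}\right) + 1947 \left(- \frac{7}{18}\right) = - \frac{1301}{2996} - \frac{4543}{6} = - \frac{6809317}{8988}$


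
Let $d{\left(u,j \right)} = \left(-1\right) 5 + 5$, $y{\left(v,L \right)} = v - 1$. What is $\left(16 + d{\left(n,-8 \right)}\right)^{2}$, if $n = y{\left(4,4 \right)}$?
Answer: $256$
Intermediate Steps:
$y{\left(v,L \right)} = -1 + v$
$n = 3$ ($n = -1 + 4 = 3$)
$d{\left(u,j \right)} = 0$ ($d{\left(u,j \right)} = -5 + 5 = 0$)
$\left(16 + d{\left(n,-8 \right)}\right)^{2} = \left(16 + 0\right)^{2} = 16^{2} = 256$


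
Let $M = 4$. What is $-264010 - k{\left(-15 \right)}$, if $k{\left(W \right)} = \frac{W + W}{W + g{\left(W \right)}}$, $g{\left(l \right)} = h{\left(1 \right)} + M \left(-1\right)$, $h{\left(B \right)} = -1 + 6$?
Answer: $- \frac{1848085}{7} \approx -2.6401 \cdot 10^{5}$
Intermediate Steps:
$h{\left(B \right)} = 5$
$g{\left(l \right)} = 1$ ($g{\left(l \right)} = 5 + 4 \left(-1\right) = 5 - 4 = 1$)
$k{\left(W \right)} = \frac{2 W}{1 + W}$ ($k{\left(W \right)} = \frac{W + W}{W + 1} = \frac{2 W}{1 + W}$)
$-264010 - k{\left(-15 \right)} = -264010 - 2 \left(-15\right) \frac{1}{1 - 15} = -264010 - 2 \left(-15\right) \frac{1}{-14} = -264010 - 2 \left(-15\right) \left(- \frac{1}{14}\right) = -264010 - \frac{15}{7} = - \frac{1848085}{7}$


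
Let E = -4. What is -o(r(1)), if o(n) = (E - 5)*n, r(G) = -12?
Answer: -108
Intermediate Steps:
o(n) = -9*n (o(n) = (-4 - 5)*n = -9*n)
-o(r(1)) = -(-9)*(-12) = -1*108 = -108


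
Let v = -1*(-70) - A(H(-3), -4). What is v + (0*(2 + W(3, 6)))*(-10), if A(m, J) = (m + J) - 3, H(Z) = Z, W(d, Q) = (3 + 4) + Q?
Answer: 80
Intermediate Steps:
W(d, Q) = 7 + Q
A(m, J) = -3 + J + m (A(m, J) = (J + m) - 3 = -3 + J + m)
v = 80 (v = -1*(-70) - (-3 - 4 - 3) = 70 - 1*(-10) = 70 + 10 = 80)
v + (0*(2 + W(3, 6)))*(-10) = 80 + (0*(2 + (7 + 6)))*(-10) = 80 + (0*(2 + 13))*(-10) = 80 + (0*15)*(-10) = 80 + 0*(-10) = 80 + 0 = 80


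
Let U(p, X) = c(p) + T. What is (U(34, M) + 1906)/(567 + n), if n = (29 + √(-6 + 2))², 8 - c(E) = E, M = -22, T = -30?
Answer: 324675/248084 - 26825*I/248084 ≈ 1.3087 - 0.10813*I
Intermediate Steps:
c(E) = 8 - E
n = (29 + 2*I)² (n = (29 + √(-4))² = (29 + 2*I)² ≈ 837.0 + 116.0*I)
U(p, X) = -22 - p (U(p, X) = (8 - p) - 30 = -22 - p)
(U(34, M) + 1906)/(567 + n) = ((-22 - 1*34) + 1906)/(567 + (837 + 116*I)) = ((-22 - 34) + 1906)/(1404 + 116*I) = (-56 + 1906)*((1404 - 116*I)/1984672) = 1850*((1404 - 116*I)/1984672) = 925*(1404 - 116*I)/992336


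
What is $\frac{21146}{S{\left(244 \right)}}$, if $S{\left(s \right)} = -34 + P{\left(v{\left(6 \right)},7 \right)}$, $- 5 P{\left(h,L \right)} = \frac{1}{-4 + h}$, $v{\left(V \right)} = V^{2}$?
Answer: $- \frac{3383360}{5441} \approx -621.83$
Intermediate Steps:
$P{\left(h,L \right)} = - \frac{1}{5 \left(-4 + h\right)}$
$S{\left(s \right)} = - \frac{5441}{160}$ ($S{\left(s \right)} = -34 - \frac{1}{-20 + 5 \cdot 6^{2}} = -34 - \frac{1}{-20 + 5 \cdot 36} = -34 - \frac{1}{-20 + 180} = -34 - \frac{1}{160} = - \frac{5441}{160}$)
$\frac{21146}{S{\left(244 \right)}} = \frac{21146}{- \frac{5441}{160}} = 21146 \left(- \frac{160}{5441}\right) = - \frac{3383360}{5441}$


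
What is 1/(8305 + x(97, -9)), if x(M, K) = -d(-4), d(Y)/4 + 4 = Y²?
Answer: 1/8257 ≈ 0.00012111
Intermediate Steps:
d(Y) = -16 + 4*Y²
x(M, K) = -48 (x(M, K) = -(-16 + 4*(-4)²) = -(-16 + 4*16) = -(-16 + 64) = -1*48 = -48)
1/(8305 + x(97, -9)) = 1/(8305 - 48) = 1/8257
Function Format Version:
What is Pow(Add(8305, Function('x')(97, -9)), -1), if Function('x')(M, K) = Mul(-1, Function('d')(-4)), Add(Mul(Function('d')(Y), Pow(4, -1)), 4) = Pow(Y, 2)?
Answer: Rational(1, 8257) ≈ 0.00012111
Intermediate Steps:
Function('d')(Y) = Add(-16, Mul(4, Pow(Y, 2)))
Function('x')(M, K) = -48 (Function('x')(M, K) = Mul(-1, Add(-16, Mul(4, Pow(-4, 2)))) = Mul(-1, Add(-16, Mul(4, 16))) = Mul(-1, Add(-16, 64)) = Mul(-1, 48) = -48)
Pow(Add(8305, Function('x')(97, -9)), -1) = Pow(Add(8305, -48), -1) = Pow(8257, -1) = Rational(1, 8257)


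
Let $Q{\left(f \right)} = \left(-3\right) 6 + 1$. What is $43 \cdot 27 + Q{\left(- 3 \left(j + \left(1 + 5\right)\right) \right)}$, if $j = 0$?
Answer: $1144$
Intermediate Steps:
$Q{\left(f \right)} = -17$ ($Q{\left(f \right)} = -18 + 1 = -17$)
$43 \cdot 27 + Q{\left(- 3 \left(j + \left(1 + 5\right)\right) \right)} = 43 \cdot 27 - 17 = 1161 - 17 = 1144$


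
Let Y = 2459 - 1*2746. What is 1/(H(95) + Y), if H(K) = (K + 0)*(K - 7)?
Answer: 1/8073 ≈ 0.00012387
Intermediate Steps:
Y = -287 (Y = 2459 - 2746 = -287)
H(K) = K*(-7 + K)
1/(H(95) + Y) = 1/(95*(-7 + 95) - 287) = 1/(95*88 - 287) = 1/(8360 - 287) = 1/8073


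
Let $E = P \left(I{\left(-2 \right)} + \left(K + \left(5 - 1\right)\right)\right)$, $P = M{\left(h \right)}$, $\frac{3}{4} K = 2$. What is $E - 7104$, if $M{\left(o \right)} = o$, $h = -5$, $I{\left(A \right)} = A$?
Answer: $- \frac{21382}{3} \approx -7127.3$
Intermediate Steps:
$K = \frac{8}{3}$ ($K = \frac{4}{3} \cdot 2 = \frac{8}{3} \approx 2.6667$)
$P = -5$
$E = - \frac{70}{3}$ ($E = - 5 \left(-2 + \left(\frac{8}{3} + \left(5 - 1\right)\right)\right) = - 5 \left(-2 + \left(\frac{8}{3} + 4\right)\right) = - 5 \left(-2 + \frac{20}{3}\right) = \left(-5\right) \frac{14}{3} = - \frac{70}{3} \approx -23.333$)
$E - 7104 = - \frac{70}{3} - 7104 = - \frac{21382}{3}$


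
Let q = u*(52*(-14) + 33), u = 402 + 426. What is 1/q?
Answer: -1/575460 ≈ -1.7377e-6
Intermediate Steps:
u = 828
q = -575460 (q = 828*(52*(-14) + 33) = 828*(-728 + 33) = 828*(-695) = -575460)
1/q = 1/(-575460) = -1/575460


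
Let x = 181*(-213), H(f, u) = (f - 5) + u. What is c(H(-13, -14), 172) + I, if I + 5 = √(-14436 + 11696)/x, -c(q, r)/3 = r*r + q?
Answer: -88661 - 2*I*√685/38553 ≈ -88661.0 - 0.0013577*I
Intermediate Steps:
H(f, u) = -5 + f + u (H(f, u) = (-5 + f) + u = -5 + f + u)
c(q, r) = -3*q - 3*r² (c(q, r) = -3*(r*r + q) = -3*(r² + q) = -3*(q + r²) = -3*q - 3*r²)
x = -38553
I = -5 - 2*I*√685/38553 (I = -5 + √(-14436 + 11696)/(-38553) = -5 + √(-2740)*(-1/38553) = -5 + (2*I*√685)*(-1/38553) = -5 - 2*I*√685/38553 ≈ -5.0 - 0.0013577*I)
c(H(-13, -14), 172) + I = (-3*(-5 - 13 - 14) - 3*172²) + (-5 - 2*I*√685/38553) = (-3*(-32) - 3*29584) + (-5 - 2*I*√685/38553) = (96 - 88752) + (-5 - 2*I*√685/38553) = -88656 + (-5 - 2*I*√685/38553) = -88661 - 2*I*√685/38553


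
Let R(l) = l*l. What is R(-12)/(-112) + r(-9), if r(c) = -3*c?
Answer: 180/7 ≈ 25.714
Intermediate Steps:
R(l) = l²
R(-12)/(-112) + r(-9) = (-12)²/(-112) - 3*(-9) = -1/112*144 + 27 = -9/7 + 27 = 180/7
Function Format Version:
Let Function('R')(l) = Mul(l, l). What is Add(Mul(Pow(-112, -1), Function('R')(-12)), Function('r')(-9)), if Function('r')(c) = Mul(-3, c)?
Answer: Rational(180, 7) ≈ 25.714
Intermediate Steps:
Function('R')(l) = Pow(l, 2)
Add(Mul(Pow(-112, -1), Function('R')(-12)), Function('r')(-9)) = Add(Mul(Pow(-112, -1), Pow(-12, 2)), Mul(-3, -9)) = Add(Mul(Rational(-1, 112), 144), 27) = Add(Rational(-9, 7), 27) = Rational(180, 7)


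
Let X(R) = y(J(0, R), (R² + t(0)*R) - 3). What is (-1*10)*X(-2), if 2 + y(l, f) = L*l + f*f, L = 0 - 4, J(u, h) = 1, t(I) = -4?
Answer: -750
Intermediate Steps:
L = -4
y(l, f) = -2 + f² - 4*l (y(l, f) = -2 + (-4*l + f*f) = -2 + (-4*l + f²) = -2 + (f² - 4*l) = -2 + f² - 4*l)
X(R) = -6 + (-3 + R² - 4*R)² (X(R) = -2 + ((R² - 4*R) - 3)² - 4*1 = -2 + (-3 + R² - 4*R)² - 4 = -6 + (-3 + R² - 4*R)²)
(-1*10)*X(-2) = (-1*10)*(-6 + (-3 + (-2)² - 4*(-2))²) = -10*(-6 + (-3 + 4 + 8)²) = -10*(-6 + 9²) = -10*(-6 + 81) = -10*75 = -750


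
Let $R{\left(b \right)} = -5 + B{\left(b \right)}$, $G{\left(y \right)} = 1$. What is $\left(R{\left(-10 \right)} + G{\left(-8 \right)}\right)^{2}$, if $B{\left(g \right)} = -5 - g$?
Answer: $1$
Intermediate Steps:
$R{\left(b \right)} = -10 - b$ ($R{\left(b \right)} = -5 - \left(5 + b\right) = -10 - b$)
$\left(R{\left(-10 \right)} + G{\left(-8 \right)}\right)^{2} = \left(\left(-10 - -10\right) + 1\right)^{2} = \left(\left(-10 + 10\right) + 1\right)^{2} = \left(0 + 1\right)^{2} = 1^{2} = 1$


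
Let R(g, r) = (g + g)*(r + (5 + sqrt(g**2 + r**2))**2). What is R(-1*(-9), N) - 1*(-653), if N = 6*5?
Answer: 19301 + 540*sqrt(109) ≈ 24939.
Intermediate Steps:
N = 30
R(g, r) = 2*g*(r + (5 + sqrt(g**2 + r**2))**2) (R(g, r) = (2*g)*(r + (5 + sqrt(g**2 + r**2))**2) = 2*g*(r + (5 + sqrt(g**2 + r**2))**2))
R(-1*(-9), N) - 1*(-653) = 2*(-1*(-9))*(30 + (5 + sqrt((-1*(-9))**2 + 30**2))**2) - 1*(-653) = 2*9*(30 + (5 + sqrt(9**2 + 900))**2) + 653 = 2*9*(30 + (5 + sqrt(81 + 900))**2) + 653 = 2*9*(30 + (5 + sqrt(981))**2) + 653 = 2*9*(30 + (5 + 3*sqrt(109))**2) + 653 = (540 + 18*(5 + 3*sqrt(109))**2) + 653 = 1193 + 18*(5 + 3*sqrt(109))**2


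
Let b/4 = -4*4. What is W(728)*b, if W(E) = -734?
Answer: 46976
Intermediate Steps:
b = -64 (b = 4*(-4*4) = 4*(-16) = -64)
W(728)*b = -734*(-64) = 46976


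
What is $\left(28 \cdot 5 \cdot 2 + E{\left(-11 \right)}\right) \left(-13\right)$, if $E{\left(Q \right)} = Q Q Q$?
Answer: $13663$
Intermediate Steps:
$E{\left(Q \right)} = Q^{3}$ ($E{\left(Q \right)} = Q^{2} Q = Q^{3}$)
$\left(28 \cdot 5 \cdot 2 + E{\left(-11 \right)}\right) \left(-13\right) = \left(28 \cdot 5 \cdot 2 + \left(-11\right)^{3}\right) \left(-13\right) = \left(28 \cdot 10 - 1331\right) \left(-13\right) = \left(280 - 1331\right) \left(-13\right) = \left(-1051\right) \left(-13\right) = 13663$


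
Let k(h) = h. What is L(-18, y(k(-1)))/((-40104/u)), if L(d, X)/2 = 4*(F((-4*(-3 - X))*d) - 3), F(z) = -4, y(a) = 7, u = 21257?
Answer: 148799/5013 ≈ 29.683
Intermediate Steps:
L(d, X) = -56 (L(d, X) = 2*(4*(-4 - 3)) = 2*(4*(-7)) = 2*(-28) = -56)
L(-18, y(k(-1)))/((-40104/u)) = -56/((-40104/21257)) = -56/((-40104*1/21257)) = -56/(-40104/21257) = -56*(-21257/40104) = 148799/5013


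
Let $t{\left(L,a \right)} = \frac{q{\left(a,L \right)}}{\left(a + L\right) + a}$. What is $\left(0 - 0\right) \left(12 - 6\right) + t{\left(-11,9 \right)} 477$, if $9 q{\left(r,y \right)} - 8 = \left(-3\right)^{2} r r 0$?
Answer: $\frac{424}{7} \approx 60.571$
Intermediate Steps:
$q{\left(r,y \right)} = \frac{8}{9}$ ($q{\left(r,y \right)} = \frac{8}{9} + \frac{\left(-3\right)^{2} r r 0}{9} = \frac{8}{9} + \frac{9 r^{2} \cdot 0}{9} = \frac{8}{9} + \frac{1}{9} \cdot 0 = \frac{8}{9} + 0 = \frac{8}{9}$)
$t{\left(L,a \right)} = \frac{8}{9 \left(L + 2 a\right)}$ ($t{\left(L,a \right)} = \frac{8}{9 \left(\left(a + L\right) + a\right)} = \frac{8}{9 \left(\left(L + a\right) + a\right)} = \frac{8}{9 \left(L + 2 a\right)}$)
$\left(0 - 0\right) \left(12 - 6\right) + t{\left(-11,9 \right)} 477 = \left(0 - 0\right) \left(12 - 6\right) + \frac{8}{9 \left(-11 + 2 \cdot 9\right)} 477 = \left(0 + 0\right) 6 + \frac{8}{9 \left(-11 + 18\right)} 477 = 0 \cdot 6 + \frac{8}{9 \cdot 7} \cdot 477 = 0 + \frac{8}{9} \cdot \frac{1}{7} \cdot 477 = 0 + \frac{8}{63} \cdot 477 = 0 + \frac{424}{7} = \frac{424}{7}$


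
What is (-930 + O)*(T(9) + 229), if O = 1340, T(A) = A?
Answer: 97580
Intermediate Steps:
(-930 + O)*(T(9) + 229) = (-930 + 1340)*(9 + 229) = 410*238 = 97580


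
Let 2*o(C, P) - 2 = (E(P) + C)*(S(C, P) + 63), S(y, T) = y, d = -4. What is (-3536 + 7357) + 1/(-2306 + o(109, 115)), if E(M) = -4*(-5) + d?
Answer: 32268346/8445 ≈ 3821.0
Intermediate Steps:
E(M) = 16 (E(M) = -4*(-5) - 4 = 20 - 4 = 16)
o(C, P) = 1 + (16 + C)*(63 + C)/2 (o(C, P) = 1 + ((16 + C)*(C + 63))/2 = 1 + ((16 + C)*(63 + C))/2 = 1 + (16 + C)*(63 + C)/2)
(-3536 + 7357) + 1/(-2306 + o(109, 115)) = (-3536 + 7357) + 1/(-2306 + (505 + (½)*109² + (79/2)*109)) = 3821 + 1/(-2306 + (505 + (½)*11881 + 8611/2)) = 3821 + 1/(-2306 + (505 + 11881/2 + 8611/2)) = 3821 + 1/(-2306 + 10751) = 3821 + 1/8445 = 32268346/8445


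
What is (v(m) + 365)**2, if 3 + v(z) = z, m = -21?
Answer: 116281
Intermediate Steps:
v(z) = -3 + z
(v(m) + 365)**2 = ((-3 - 21) + 365)**2 = (-24 + 365)**2 = 341**2 = 116281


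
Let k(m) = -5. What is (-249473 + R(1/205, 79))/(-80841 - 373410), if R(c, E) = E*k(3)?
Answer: 249868/454251 ≈ 0.55007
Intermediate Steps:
R(c, E) = -5*E (R(c, E) = E*(-5) = -5*E)
(-249473 + R(1/205, 79))/(-80841 - 373410) = (-249473 - 5*79)/(-80841 - 373410) = (-249473 - 395)/(-454251) = -249868*(-1/454251) = 249868/454251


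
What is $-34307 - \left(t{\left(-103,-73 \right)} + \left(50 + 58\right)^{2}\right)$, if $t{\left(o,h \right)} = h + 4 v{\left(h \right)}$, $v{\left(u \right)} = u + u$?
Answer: $-45314$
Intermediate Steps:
$v{\left(u \right)} = 2 u$
$t{\left(o,h \right)} = 9 h$ ($t{\left(o,h \right)} = h + 4 \cdot 2 h = h + 8 h = 9 h$)
$-34307 - \left(t{\left(-103,-73 \right)} + \left(50 + 58\right)^{2}\right) = -34307 - \left(9 \left(-73\right) + \left(50 + 58\right)^{2}\right) = -34307 - \left(-657 + 108^{2}\right) = -34307 - \left(-657 + 11664\right) = -34307 - 11007 = -45314$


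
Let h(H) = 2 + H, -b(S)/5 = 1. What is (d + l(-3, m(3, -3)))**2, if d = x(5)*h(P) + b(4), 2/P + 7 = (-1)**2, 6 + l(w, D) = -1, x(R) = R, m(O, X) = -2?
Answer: 121/9 ≈ 13.444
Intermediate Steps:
b(S) = -5 (b(S) = -5*1 = -5)
l(w, D) = -7 (l(w, D) = -6 - 1 = -7)
P = -1/3 (P = 2/(-7 + (-1)**2) = 2/(-7 + 1) = 2/(-6) = 2*(-1/6) = -1/3 ≈ -0.33333)
d = 10/3 (d = 5*(2 - 1/3) - 5 = 5*(5/3) - 5 = 25/3 - 5 = 10/3 ≈ 3.3333)
(d + l(-3, m(3, -3)))**2 = (10/3 - 7)**2 = (-11/3)**2 = 121/9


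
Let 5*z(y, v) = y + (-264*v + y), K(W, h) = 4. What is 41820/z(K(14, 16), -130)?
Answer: 52275/8582 ≈ 6.0912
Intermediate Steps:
z(y, v) = -264*v/5 + 2*y/5 (z(y, v) = (y + (-264*v + y))/5 = (y + (y - 264*v))/5 = (-264*v + 2*y)/5 = -264*v/5 + 2*y/5)
41820/z(K(14, 16), -130) = 41820/(-264/5*(-130) + (2/5)*4) = 41820/(6864 + 8/5) = 41820/(34328/5) = 41820*(5/34328) = 52275/8582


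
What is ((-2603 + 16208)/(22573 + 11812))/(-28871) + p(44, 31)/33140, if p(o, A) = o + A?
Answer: 2960153217/1315962006476 ≈ 0.0022494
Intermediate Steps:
p(o, A) = A + o
((-2603 + 16208)/(22573 + 11812))/(-28871) + p(44, 31)/33140 = ((-2603 + 16208)/(22573 + 11812))/(-28871) + (31 + 44)/33140 = (13605/34385)*(-1/28871) + 75*(1/33140) = (13605*(1/34385))*(-1/28871) + 15/6628 = (2721/6877)*(-1/28871) + 15/6628 = -2721/198545867 + 15/6628 = 2960153217/1315962006476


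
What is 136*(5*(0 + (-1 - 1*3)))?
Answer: -2720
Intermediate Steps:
136*(5*(0 + (-1 - 1*3))) = 136*(5*(0 + (-1 - 3))) = 136*(5*(0 - 4)) = 136*(5*(-4)) = 136*(-20) = -2720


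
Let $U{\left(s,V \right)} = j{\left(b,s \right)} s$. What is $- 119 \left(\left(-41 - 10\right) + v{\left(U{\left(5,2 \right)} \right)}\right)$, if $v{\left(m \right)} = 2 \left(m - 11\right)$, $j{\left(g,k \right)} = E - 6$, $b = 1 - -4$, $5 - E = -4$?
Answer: $5117$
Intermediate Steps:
$E = 9$ ($E = 5 - -4 = 5 + 4 = 9$)
$b = 5$ ($b = 1 + 4 = 5$)
$j{\left(g,k \right)} = 3$ ($j{\left(g,k \right)} = 9 - 6 = 3$)
$U{\left(s,V \right)} = 3 s$
$v{\left(m \right)} = -22 + 2 m$ ($v{\left(m \right)} = 2 \left(-11 + m\right) = -22 + 2 m$)
$- 119 \left(\left(-41 - 10\right) + v{\left(U{\left(5,2 \right)} \right)}\right) = - 119 \left(\left(-41 - 10\right) - \left(22 - 2 \cdot 3 \cdot 5\right)\right) = - 119 \left(-51 + \left(-22 + 2 \cdot 15\right)\right) = - 119 \left(-51 + \left(-22 + 30\right)\right) = - 119 \left(-51 + 8\right) = \left(-119\right) \left(-43\right) = 5117$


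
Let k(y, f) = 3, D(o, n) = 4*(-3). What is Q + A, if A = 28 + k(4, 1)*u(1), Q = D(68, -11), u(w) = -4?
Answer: 4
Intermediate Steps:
D(o, n) = -12
Q = -12
A = 16 (A = 28 + 3*(-4) = 28 - 12 = 16)
Q + A = -12 + 16 = 4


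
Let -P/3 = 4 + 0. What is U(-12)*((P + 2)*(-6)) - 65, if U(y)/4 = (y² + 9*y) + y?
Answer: 5695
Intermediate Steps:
U(y) = 4*y² + 40*y (U(y) = 4*((y² + 9*y) + y) = 4*(y² + 10*y) = 4*y² + 40*y)
P = -12 (P = -3*(4 + 0) = -3*4 = -12)
U(-12)*((P + 2)*(-6)) - 65 = (4*(-12)*(10 - 12))*((-12 + 2)*(-6)) - 65 = (4*(-12)*(-2))*(-10*(-6)) - 65 = 96*60 - 65 = 5760 - 65 = 5695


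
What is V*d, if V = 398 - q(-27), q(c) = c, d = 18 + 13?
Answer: 13175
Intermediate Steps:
d = 31
V = 425 (V = 398 - 1*(-27) = 398 + 27 = 425)
V*d = 425*31 = 13175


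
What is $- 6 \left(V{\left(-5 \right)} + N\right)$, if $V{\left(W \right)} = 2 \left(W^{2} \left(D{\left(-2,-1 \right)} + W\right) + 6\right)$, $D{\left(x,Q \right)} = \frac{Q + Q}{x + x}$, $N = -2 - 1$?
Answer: $1296$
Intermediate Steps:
$N = -3$ ($N = -2 - 1 = -3$)
$D{\left(x,Q \right)} = \frac{Q}{x}$ ($D{\left(x,Q \right)} = \frac{2 Q}{2 x} = 2 Q \frac{1}{2 x} = \frac{Q}{x}$)
$V{\left(W \right)} = 12 + 2 W^{2} \left(\frac{1}{2} + W\right)$ ($V{\left(W \right)} = 2 \left(W^{2} \left(- \frac{1}{-2} + W\right) + 6\right) = 2 \left(W^{2} \left(\left(-1\right) \left(- \frac{1}{2}\right) + W\right) + 6\right) = 2 \left(W^{2} \left(\frac{1}{2} + W\right) + 6\right) = 2 \left(6 + W^{2} \left(\frac{1}{2} + W\right)\right) = 12 + 2 W^{2} \left(\frac{1}{2} + W\right)$)
$- 6 \left(V{\left(-5 \right)} + N\right) = - 6 \left(\left(12 + \left(-5\right)^{2} + 2 \left(-5\right)^{3}\right) - 3\right) = - 6 \left(\left(12 + 25 + 2 \left(-125\right)\right) - 3\right) = - 6 \left(\left(12 + 25 - 250\right) - 3\right) = - 6 \left(-213 - 3\right) = \left(-6\right) \left(-216\right) = 1296$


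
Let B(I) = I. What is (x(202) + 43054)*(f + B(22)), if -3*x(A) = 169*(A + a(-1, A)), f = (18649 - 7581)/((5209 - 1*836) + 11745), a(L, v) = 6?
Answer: 5729345440/8059 ≈ 7.1093e+5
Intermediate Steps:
f = 5534/8059 (f = 11068/((5209 - 836) + 11745) = 11068/(4373 + 11745) = 11068/16118 = 11068*(1/16118) = 5534/8059 ≈ 0.68669)
x(A) = -338 - 169*A/3 (x(A) = -169*(A + 6)/3 = -169*(6 + A)/3 = -(1014 + 169*A)/3 = -338 - 169*A/3)
(x(202) + 43054)*(f + B(22)) = ((-338 - 169/3*202) + 43054)*(5534/8059 + 22) = ((-338 - 34138/3) + 43054)*(182832/8059) = (-35152/3 + 43054)*(182832/8059) = (94010/3)*(182832/8059) = 5729345440/8059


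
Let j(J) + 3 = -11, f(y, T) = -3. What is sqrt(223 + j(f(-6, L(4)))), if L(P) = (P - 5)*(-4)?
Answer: sqrt(209) ≈ 14.457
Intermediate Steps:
L(P) = 20 - 4*P (L(P) = (-5 + P)*(-4) = 20 - 4*P)
j(J) = -14 (j(J) = -3 - 11 = -14)
sqrt(223 + j(f(-6, L(4)))) = sqrt(223 - 14) = sqrt(209)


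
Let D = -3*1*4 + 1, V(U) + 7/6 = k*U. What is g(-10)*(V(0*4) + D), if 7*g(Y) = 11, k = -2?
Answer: -803/42 ≈ -19.119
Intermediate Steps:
g(Y) = 11/7 (g(Y) = (⅐)*11 = 11/7)
V(U) = -7/6 - 2*U
D = -11 (D = -3*4 + 1 = -12 + 1 = -11)
g(-10)*(V(0*4) + D) = 11*((-7/6 - 0*4) - 11)/7 = 11*((-7/6 - 2*0) - 11)/7 = 11*((-7/6 + 0) - 11)/7 = 11*(-7/6 - 11)/7 = (11/7)*(-73/6) = -803/42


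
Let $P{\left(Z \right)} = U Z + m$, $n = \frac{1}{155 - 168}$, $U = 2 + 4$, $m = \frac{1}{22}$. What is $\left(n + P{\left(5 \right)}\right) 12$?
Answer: $\frac{51426}{143} \approx 359.62$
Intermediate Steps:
$m = \frac{1}{22} \approx 0.045455$
$U = 6$
$n = - \frac{1}{13}$ ($n = \frac{1}{155 + \left(-239 + 71\right)} = \frac{1}{155 - 168} = \frac{1}{-13} = - \frac{1}{13} \approx -0.076923$)
$P{\left(Z \right)} = \frac{1}{22} + 6 Z$ ($P{\left(Z \right)} = 6 Z + \frac{1}{22} = \frac{1}{22} + 6 Z$)
$\left(n + P{\left(5 \right)}\right) 12 = \left(- \frac{1}{13} + \left(\frac{1}{22} + 6 \cdot 5\right)\right) 12 = \left(- \frac{1}{13} + \left(\frac{1}{22} + 30\right)\right) 12 = \left(- \frac{1}{13} + \frac{661}{22}\right) 12 = \frac{8571}{286} \cdot 12 = \frac{51426}{143}$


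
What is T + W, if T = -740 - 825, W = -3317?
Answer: -4882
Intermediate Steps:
T = -1565
T + W = -1565 - 3317 = -4882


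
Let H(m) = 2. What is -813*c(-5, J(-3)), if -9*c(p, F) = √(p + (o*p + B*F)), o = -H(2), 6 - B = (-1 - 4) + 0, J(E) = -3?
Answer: 542*I*√7/3 ≈ 478.0*I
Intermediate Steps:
B = 11 (B = 6 - ((-1 - 4) + 0) = 6 - (-5 + 0) = 6 - 1*(-5) = 6 + 5 = 11)
o = -2 (o = -1*2 = -2)
c(p, F) = -√(-p + 11*F)/9 (c(p, F) = -√(p + (-2*p + 11*F))/9 = -√(-p + 11*F)/9)
-813*c(-5, J(-3)) = -(-271)*√(-1*(-5) + 11*(-3))/3 = -(-271)*√(5 - 33)/3 = -(-271)*√(-28)/3 = -(-271)*2*I*√7/3 = -(-542)*I*√7/3 = 542*I*√7/3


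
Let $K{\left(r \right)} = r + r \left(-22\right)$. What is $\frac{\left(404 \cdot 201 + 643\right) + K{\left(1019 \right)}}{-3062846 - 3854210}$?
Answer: $- \frac{1889}{216158} \approx -0.008739$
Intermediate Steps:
$K{\left(r \right)} = - 21 r$ ($K{\left(r \right)} = r - 22 r = - 21 r$)
$\frac{\left(404 \cdot 201 + 643\right) + K{\left(1019 \right)}}{-3062846 - 3854210} = \frac{\left(404 \cdot 201 + 643\right) - 21399}{-3062846 - 3854210} = \frac{\left(81204 + 643\right) - 21399}{-6917056} = \left(81847 - 21399\right) \left(- \frac{1}{6917056}\right) = 60448 \left(- \frac{1}{6917056}\right) = - \frac{1889}{216158}$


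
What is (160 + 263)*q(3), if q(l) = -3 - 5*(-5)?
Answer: 9306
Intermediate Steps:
q(l) = 22 (q(l) = -3 + 25 = 22)
(160 + 263)*q(3) = (160 + 263)*22 = 423*22 = 9306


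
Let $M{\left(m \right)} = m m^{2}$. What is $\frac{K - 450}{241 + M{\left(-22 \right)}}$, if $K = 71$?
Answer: $\frac{379}{10407} \approx 0.036418$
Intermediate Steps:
$M{\left(m \right)} = m^{3}$
$\frac{K - 450}{241 + M{\left(-22 \right)}} = \frac{71 - 450}{241 + \left(-22\right)^{3}} = - \frac{379}{241 - 10648} = - \frac{379}{-10407} = \left(-379\right) \left(- \frac{1}{10407}\right) = \frac{379}{10407}$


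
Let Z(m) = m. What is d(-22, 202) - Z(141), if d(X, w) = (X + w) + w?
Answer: 241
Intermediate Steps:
d(X, w) = X + 2*w
d(-22, 202) - Z(141) = (-22 + 2*202) - 1*141 = (-22 + 404) - 141 = 382 - 141 = 241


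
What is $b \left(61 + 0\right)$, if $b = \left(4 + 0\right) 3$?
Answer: $732$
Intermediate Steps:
$b = 12$ ($b = 4 \cdot 3 = 12$)
$b \left(61 + 0\right) = 12 \left(61 + 0\right) = 12 \cdot 61 = 732$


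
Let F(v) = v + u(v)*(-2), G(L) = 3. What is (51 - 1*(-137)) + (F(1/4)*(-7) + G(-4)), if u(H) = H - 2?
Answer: 659/4 ≈ 164.75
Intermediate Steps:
u(H) = -2 + H
F(v) = 4 - v (F(v) = v + (-2 + v)*(-2) = v + (4 - 2*v) = 4 - v)
(51 - 1*(-137)) + (F(1/4)*(-7) + G(-4)) = (51 - 1*(-137)) + ((4 - 1/4)*(-7) + 3) = (51 + 137) + ((4 - 1*1/4)*(-7) + 3) = 188 + ((4 - 1/4)*(-7) + 3) = 188 + ((15/4)*(-7) + 3) = 188 + (-105/4 + 3) = 188 - 93/4 = 659/4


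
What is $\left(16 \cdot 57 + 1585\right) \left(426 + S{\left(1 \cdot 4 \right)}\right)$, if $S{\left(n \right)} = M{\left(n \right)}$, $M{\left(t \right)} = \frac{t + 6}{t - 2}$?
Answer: $1076207$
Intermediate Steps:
$M{\left(t \right)} = \frac{6 + t}{-2 + t}$
$S{\left(n \right)} = \frac{6 + n}{-2 + n}$
$\left(16 \cdot 57 + 1585\right) \left(426 + S{\left(1 \cdot 4 \right)}\right) = \left(16 \cdot 57 + 1585\right) \left(426 + \frac{6 + 1 \cdot 4}{-2 + 1 \cdot 4}\right) = \left(912 + 1585\right) \left(426 + \frac{6 + 4}{-2 + 4}\right) = 2497 \left(426 + \frac{1}{2} \cdot 10\right) = 2497 \left(426 + 5\right) = 2497 \cdot 431 = 1076207$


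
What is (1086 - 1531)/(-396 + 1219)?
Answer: -445/823 ≈ -0.54070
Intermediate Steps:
(1086 - 1531)/(-396 + 1219) = -445/823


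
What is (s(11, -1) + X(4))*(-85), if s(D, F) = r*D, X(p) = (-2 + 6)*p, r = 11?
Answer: -11645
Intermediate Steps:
X(p) = 4*p
s(D, F) = 11*D
(s(11, -1) + X(4))*(-85) = (11*11 + 4*4)*(-85) = (121 + 16)*(-85) = 137*(-85) = -11645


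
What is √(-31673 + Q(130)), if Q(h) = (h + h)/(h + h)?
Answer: 2*I*√7918 ≈ 177.97*I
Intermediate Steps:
Q(h) = 1 (Q(h) = (2*h)/((2*h)) = (2*h)*(1/(2*h)) = 1)
√(-31673 + Q(130)) = √(-31673 + 1) = √(-31672) = 2*I*√7918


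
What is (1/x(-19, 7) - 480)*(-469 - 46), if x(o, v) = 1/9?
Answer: 242565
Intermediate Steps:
x(o, v) = ⅑
(1/x(-19, 7) - 480)*(-469 - 46) = (1/(⅑) - 480)*(-469 - 46) = (9 - 480)*(-515) = -471*(-515) = 242565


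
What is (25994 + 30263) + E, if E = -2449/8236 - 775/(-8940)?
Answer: 103554459943/1840746 ≈ 56257.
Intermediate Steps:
E = -387779/1840746 (E = -2449*1/8236 - 775*(-1/8940) = -2449/8236 + 155/1788 = -387779/1840746 ≈ -0.21066)
(25994 + 30263) + E = (25994 + 30263) - 387779/1840746 = 56257 - 387779/1840746 = 103554459943/1840746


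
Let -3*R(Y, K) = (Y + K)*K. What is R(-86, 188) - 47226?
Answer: -53618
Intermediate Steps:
R(Y, K) = -K*(K + Y)/3 (R(Y, K) = -(Y + K)*K/3 = -(K + Y)*K/3 = -K*(K + Y)/3)
R(-86, 188) - 47226 = -1/3*188*(188 - 86) - 47226 = -1/3*188*102 - 47226 = -6392 - 47226 = -53618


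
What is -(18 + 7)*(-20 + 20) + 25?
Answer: 25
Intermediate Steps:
-(18 + 7)*(-20 + 20) + 25 = -25*0 + 25 = -1*0 + 25 = 0 + 25 = 25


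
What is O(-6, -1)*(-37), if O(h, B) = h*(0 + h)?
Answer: -1332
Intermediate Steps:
O(h, B) = h**2 (O(h, B) = h*h = h**2)
O(-6, -1)*(-37) = (-6)**2*(-37) = 36*(-37) = -1332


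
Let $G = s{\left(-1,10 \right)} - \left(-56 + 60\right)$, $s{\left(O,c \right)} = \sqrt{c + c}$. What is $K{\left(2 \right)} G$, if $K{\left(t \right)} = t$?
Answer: $-8 + 4 \sqrt{5} \approx 0.94427$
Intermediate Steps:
$s{\left(O,c \right)} = \sqrt{2} \sqrt{c}$ ($s{\left(O,c \right)} = \sqrt{2 c} = \sqrt{2} \sqrt{c}$)
$G = -4 + 2 \sqrt{5}$ ($G = \sqrt{2} \sqrt{10} - \left(-56 + 60\right) = 2 \sqrt{5} - 4 = -4 + 2 \sqrt{5} \approx 0.47214$)
$K{\left(2 \right)} G = 2 \left(-4 + 2 \sqrt{5}\right) = -8 + 4 \sqrt{5}$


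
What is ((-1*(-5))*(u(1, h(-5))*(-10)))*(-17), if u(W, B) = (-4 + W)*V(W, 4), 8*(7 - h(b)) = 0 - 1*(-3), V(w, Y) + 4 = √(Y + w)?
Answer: 10200 - 2550*√5 ≈ 4498.0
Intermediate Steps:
V(w, Y) = -4 + √(Y + w)
h(b) = 53/8 (h(b) = 7 - (0 - 1*(-3))/8 = 7 - (0 + 3)/8 = 7 - ⅛*3 = 7 - 3/8 = 53/8)
u(W, B) = (-4 + W)*(-4 + √(4 + W))
((-1*(-5))*(u(1, h(-5))*(-10)))*(-17) = ((-1*(-5))*(((-4 + 1)*(-4 + √(4 + 1)))*(-10)))*(-17) = (5*(-3*(-4 + √5)*(-10)))*(-17) = (5*((12 - 3*√5)*(-10)))*(-17) = (5*(-120 + 30*√5))*(-17) = (-600 + 150*√5)*(-17) = 10200 - 2550*√5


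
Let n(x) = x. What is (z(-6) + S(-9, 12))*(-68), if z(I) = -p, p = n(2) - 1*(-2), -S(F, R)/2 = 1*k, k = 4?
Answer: 816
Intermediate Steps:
S(F, R) = -8 (S(F, R) = -2*4 = -8)
p = 4 (p = 2 - 1*(-2) = 2 + 2 = 4)
z(I) = -4 (z(I) = -1*4 = -4)
(z(-6) + S(-9, 12))*(-68) = (-4 - 8)*(-68) = -12*(-68) = 816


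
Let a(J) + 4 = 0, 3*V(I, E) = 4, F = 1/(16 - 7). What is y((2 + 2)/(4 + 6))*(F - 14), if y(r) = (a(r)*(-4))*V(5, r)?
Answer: -8000/27 ≈ -296.30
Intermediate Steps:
F = ⅑ (F = 1/9 = ⅑ ≈ 0.11111)
V(I, E) = 4/3 (V(I, E) = (⅓)*4 = 4/3)
a(J) = -4 (a(J) = -4 + 0 = -4)
y(r) = 64/3 (y(r) = -4*(-4)*(4/3) = 16*(4/3) = 64/3)
y((2 + 2)/(4 + 6))*(F - 14) = 64*(⅑ - 14)/3 = (64/3)*(-125/9) = -8000/27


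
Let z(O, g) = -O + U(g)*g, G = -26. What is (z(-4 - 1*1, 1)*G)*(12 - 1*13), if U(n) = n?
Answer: 156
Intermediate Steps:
z(O, g) = g² - O (z(O, g) = -O + g*g = -O + g² = g² - O)
(z(-4 - 1*1, 1)*G)*(12 - 1*13) = ((1² - (-4 - 1*1))*(-26))*(12 - 1*13) = ((1 - (-4 - 1))*(-26))*(12 - 13) = ((1 - 1*(-5))*(-26))*(-1) = ((1 + 5)*(-26))*(-1) = (6*(-26))*(-1) = -156*(-1) = 156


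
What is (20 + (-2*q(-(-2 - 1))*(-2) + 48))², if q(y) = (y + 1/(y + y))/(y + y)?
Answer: 398161/81 ≈ 4915.6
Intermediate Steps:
q(y) = (y + 1/(2*y))/(2*y) (q(y) = (y + 1/(2*y))/((2*y)) = (y + 1/(2*y))*(1/(2*y)) = (y + 1/(2*y))/(2*y))
(20 + (-2*q(-(-2 - 1))*(-2) + 48))² = (20 + (-2*(½ + 1/(4*(-(-2 - 1))²))*(-2) + 48))² = (20 + (-2*(½ + 1/(4*(-1*(-3))²))*(-2) + 48))² = (20 + (-2*(½ + (¼)/3²)*(-2) + 48))² = (20 + (-2*(½ + (¼)*(⅑))*(-2) + 48))² = (20 + (-2*(½ + 1/36)*(-2) + 48))² = (20 + (-2*19/36*(-2) + 48))² = (20 + (-19/18*(-2) + 48))² = (20 + (19/9 + 48))² = (20 + 451/9)² = (631/9)² = 398161/81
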